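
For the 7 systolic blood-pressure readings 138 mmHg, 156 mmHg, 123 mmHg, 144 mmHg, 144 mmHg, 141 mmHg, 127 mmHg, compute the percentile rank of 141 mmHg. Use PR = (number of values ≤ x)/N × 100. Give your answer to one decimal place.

57.1

N = 7.
Strictly below 141: 3. Equal to 141: 1.
PR = 4/7 × 100 = 57.1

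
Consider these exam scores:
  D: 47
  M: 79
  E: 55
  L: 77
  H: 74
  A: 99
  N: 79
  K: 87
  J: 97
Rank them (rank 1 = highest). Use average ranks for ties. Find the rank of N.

4.5

Sorted (descending): 99, 97, 87, 79, 79, 77, 74, 55, 47
The 2 values of 79 occupy positions 4–5 → average rank (4+5)/2 = 4.5.
N has value 79 → rank 4.5.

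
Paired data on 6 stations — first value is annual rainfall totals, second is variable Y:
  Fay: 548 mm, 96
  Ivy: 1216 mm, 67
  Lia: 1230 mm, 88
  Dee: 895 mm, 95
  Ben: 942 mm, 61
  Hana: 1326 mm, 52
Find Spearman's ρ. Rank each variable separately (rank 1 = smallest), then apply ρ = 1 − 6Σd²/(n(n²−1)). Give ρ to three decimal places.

Ranks of variable 1: 1, 4, 5, 2, 3, 6
Ranks of variable 2: 6, 3, 4, 5, 2, 1
d = r₁ − r₂: -5, 1, 1, -3, 1, 5
d²: 25, 1, 1, 9, 1, 25; Σd² = 62
ρ = 1 − 6·62/(6·35) = 1 − 372/210 = -0.771

-0.771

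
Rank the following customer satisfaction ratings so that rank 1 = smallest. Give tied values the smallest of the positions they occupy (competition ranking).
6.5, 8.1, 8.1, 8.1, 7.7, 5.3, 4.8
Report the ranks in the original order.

Sorted (ascending): 4.8, 5.3, 6.5, 7.7, 8.1, 8.1, 8.1
The 3 values of 8.1 occupy positions 5–7 → each gets rank 5.

3, 5, 5, 5, 4, 2, 1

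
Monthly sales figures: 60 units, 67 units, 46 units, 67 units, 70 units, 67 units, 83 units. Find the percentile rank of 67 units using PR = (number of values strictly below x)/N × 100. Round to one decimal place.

28.6

N = 7.
Strictly below 67: 2. Equal to 67: 3.
PR = 2/7 × 100 = 28.6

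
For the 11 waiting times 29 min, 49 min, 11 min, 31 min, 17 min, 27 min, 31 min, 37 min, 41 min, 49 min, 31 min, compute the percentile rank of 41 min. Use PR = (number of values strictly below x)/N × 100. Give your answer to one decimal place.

N = 11.
Strictly below 41: 8. Equal to 41: 1.
PR = 8/11 × 100 = 72.7

72.7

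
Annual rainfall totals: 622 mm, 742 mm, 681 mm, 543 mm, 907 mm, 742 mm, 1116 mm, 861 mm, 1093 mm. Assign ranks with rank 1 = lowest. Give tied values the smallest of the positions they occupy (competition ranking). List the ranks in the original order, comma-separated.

2, 4, 3, 1, 7, 4, 9, 6, 8

Sorted (ascending): 543, 622, 681, 742, 742, 861, 907, 1093, 1116
The 2 values of 742 occupy positions 4–5 → each gets rank 4.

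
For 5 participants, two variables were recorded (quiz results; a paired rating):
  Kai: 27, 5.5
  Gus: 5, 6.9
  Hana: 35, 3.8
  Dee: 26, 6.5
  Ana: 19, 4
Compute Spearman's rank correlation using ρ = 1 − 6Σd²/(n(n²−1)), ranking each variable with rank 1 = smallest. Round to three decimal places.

Ranks of variable 1: 4, 1, 5, 3, 2
Ranks of variable 2: 3, 5, 1, 4, 2
d = r₁ − r₂: 1, -4, 4, -1, 0
d²: 1, 16, 16, 1, 0; Σd² = 34
ρ = 1 − 6·34/(5·24) = 1 − 204/120 = -0.700

-0.700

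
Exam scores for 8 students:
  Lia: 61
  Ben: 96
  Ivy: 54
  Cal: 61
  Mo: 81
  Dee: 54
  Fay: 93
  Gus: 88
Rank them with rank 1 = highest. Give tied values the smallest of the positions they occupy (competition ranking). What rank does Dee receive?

7

Sorted (descending): 96, 93, 88, 81, 61, 61, 54, 54
The 2 values of 61 occupy positions 5–6 → each gets rank 5.
The 2 values of 54 occupy positions 7–8 → each gets rank 7.
Dee has value 54 → rank 7.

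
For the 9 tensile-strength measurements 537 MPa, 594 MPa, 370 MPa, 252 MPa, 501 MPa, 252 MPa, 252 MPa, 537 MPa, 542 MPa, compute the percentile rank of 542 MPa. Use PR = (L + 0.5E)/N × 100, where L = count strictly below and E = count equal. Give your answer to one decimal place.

N = 9.
Strictly below 542: 7. Equal to 542: 1.
PR = (7 + 0.5·1)/9 × 100 = 83.3

83.3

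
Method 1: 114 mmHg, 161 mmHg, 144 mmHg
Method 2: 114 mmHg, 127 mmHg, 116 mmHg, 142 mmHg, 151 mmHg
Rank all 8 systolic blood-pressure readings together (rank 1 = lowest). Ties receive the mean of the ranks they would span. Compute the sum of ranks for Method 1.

15.5

Sorted (ascending): 114, 114, 116, 127, 142, 144, 151, 161
The 2 values of 114 occupy positions 1–2 → average rank (1+2)/2 = 1.5.
Method 1 values → pooled ranks: 114→1.5, 161→8, 144→6
Rank sum = 1.5 + 8 + 6 = 15.5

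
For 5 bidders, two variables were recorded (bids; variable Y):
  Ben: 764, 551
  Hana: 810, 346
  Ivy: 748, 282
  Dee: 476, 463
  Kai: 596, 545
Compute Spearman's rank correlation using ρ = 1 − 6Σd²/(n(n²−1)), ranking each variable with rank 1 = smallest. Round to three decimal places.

-0.100

Ranks of variable 1: 4, 5, 3, 1, 2
Ranks of variable 2: 5, 2, 1, 3, 4
d = r₁ − r₂: -1, 3, 2, -2, -2
d²: 1, 9, 4, 4, 4; Σd² = 22
ρ = 1 − 6·22/(5·24) = 1 − 132/120 = -0.100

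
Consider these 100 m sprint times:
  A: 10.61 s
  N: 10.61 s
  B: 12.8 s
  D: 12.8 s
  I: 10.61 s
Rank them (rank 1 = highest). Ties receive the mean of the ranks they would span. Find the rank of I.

Sorted (descending): 12.8, 12.8, 10.61, 10.61, 10.61
The 2 values of 12.8 occupy positions 1–2 → average rank (1+2)/2 = 1.5.
The 3 values of 10.61 occupy positions 3–5 → average rank 4.
I has value 10.61 s → rank 4.

4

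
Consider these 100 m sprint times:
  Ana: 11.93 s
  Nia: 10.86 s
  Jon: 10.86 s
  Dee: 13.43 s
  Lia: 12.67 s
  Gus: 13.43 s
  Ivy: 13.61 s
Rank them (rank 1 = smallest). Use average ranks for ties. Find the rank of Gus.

Sorted (ascending): 10.86, 10.86, 11.93, 12.67, 13.43, 13.43, 13.61
The 2 values of 10.86 occupy positions 1–2 → average rank (1+2)/2 = 1.5.
The 2 values of 13.43 occupy positions 5–6 → average rank (5+6)/2 = 5.5.
Gus has value 13.43 s → rank 5.5.

5.5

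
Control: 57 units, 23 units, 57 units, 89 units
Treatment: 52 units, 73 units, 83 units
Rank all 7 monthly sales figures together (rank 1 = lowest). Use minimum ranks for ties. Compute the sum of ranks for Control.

Sorted (ascending): 23, 52, 57, 57, 73, 83, 89
The 2 values of 57 occupy positions 3–4 → each gets rank 3.
Control values → pooled ranks: 57→3, 23→1, 57→3, 89→7
Rank sum = 3 + 1 + 3 + 7 = 14

14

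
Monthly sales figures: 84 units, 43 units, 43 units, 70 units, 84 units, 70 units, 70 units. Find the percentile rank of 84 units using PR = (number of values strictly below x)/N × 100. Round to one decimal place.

N = 7.
Strictly below 84: 5. Equal to 84: 2.
PR = 5/7 × 100 = 71.4

71.4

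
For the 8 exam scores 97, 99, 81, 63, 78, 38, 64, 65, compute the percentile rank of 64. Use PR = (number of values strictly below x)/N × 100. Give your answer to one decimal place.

25.0

N = 8.
Strictly below 64: 2. Equal to 64: 1.
PR = 2/8 × 100 = 25.0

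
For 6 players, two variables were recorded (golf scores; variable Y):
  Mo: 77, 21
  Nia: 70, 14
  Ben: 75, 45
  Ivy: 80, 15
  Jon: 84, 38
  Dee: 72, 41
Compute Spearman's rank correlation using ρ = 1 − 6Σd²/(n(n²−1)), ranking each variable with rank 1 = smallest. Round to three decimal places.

0.086

Ranks of variable 1: 4, 1, 3, 5, 6, 2
Ranks of variable 2: 3, 1, 6, 2, 4, 5
d = r₁ − r₂: 1, 0, -3, 3, 2, -3
d²: 1, 0, 9, 9, 4, 9; Σd² = 32
ρ = 1 − 6·32/(6·35) = 1 − 192/210 = 0.086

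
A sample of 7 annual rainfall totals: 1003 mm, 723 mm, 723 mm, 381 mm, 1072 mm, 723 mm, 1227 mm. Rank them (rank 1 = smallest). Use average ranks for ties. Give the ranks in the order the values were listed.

5, 3, 3, 1, 6, 3, 7

Sorted (ascending): 381, 723, 723, 723, 1003, 1072, 1227
The 3 values of 723 occupy positions 2–4 → average rank 3.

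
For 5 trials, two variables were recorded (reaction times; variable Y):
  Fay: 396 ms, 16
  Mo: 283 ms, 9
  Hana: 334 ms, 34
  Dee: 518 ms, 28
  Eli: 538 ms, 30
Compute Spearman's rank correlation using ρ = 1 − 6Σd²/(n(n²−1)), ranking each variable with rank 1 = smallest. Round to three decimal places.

0.400

Ranks of variable 1: 3, 1, 2, 4, 5
Ranks of variable 2: 2, 1, 5, 3, 4
d = r₁ − r₂: 1, 0, -3, 1, 1
d²: 1, 0, 9, 1, 1; Σd² = 12
ρ = 1 − 6·12/(5·24) = 1 − 72/120 = 0.400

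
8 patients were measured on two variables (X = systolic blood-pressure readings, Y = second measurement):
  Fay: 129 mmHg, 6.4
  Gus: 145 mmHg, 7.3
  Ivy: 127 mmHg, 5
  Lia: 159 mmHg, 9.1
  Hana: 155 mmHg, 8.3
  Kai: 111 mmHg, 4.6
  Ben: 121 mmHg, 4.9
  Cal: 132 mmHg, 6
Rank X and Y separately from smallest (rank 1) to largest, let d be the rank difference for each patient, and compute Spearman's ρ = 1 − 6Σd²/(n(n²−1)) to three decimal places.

0.976

Ranks of variable 1: 4, 6, 3, 8, 7, 1, 2, 5
Ranks of variable 2: 5, 6, 3, 8, 7, 1, 2, 4
d = r₁ − r₂: -1, 0, 0, 0, 0, 0, 0, 1
d²: 1, 0, 0, 0, 0, 0, 0, 1; Σd² = 2
ρ = 1 − 6·2/(8·63) = 1 − 12/504 = 0.976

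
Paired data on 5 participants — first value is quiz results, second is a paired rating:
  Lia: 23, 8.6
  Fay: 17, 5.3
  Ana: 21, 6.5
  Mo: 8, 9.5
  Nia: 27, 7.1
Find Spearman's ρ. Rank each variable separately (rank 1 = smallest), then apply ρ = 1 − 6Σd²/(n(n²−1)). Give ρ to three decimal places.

Ranks of variable 1: 4, 2, 3, 1, 5
Ranks of variable 2: 4, 1, 2, 5, 3
d = r₁ − r₂: 0, 1, 1, -4, 2
d²: 0, 1, 1, 16, 4; Σd² = 22
ρ = 1 − 6·22/(5·24) = 1 − 132/120 = -0.100

-0.100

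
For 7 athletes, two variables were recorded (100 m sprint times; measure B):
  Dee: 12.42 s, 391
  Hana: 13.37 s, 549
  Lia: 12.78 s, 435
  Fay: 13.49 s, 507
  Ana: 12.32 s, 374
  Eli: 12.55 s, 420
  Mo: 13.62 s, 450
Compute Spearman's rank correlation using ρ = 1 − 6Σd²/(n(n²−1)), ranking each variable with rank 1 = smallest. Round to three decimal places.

0.857

Ranks of variable 1: 2, 5, 4, 6, 1, 3, 7
Ranks of variable 2: 2, 7, 4, 6, 1, 3, 5
d = r₁ − r₂: 0, -2, 0, 0, 0, 0, 2
d²: 0, 4, 0, 0, 0, 0, 4; Σd² = 8
ρ = 1 − 6·8/(7·48) = 1 − 48/336 = 0.857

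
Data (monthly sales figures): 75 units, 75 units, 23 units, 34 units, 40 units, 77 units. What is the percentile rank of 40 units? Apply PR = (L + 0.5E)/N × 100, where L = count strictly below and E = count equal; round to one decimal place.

41.7

N = 6.
Strictly below 40: 2. Equal to 40: 1.
PR = (2 + 0.5·1)/6 × 100 = 41.7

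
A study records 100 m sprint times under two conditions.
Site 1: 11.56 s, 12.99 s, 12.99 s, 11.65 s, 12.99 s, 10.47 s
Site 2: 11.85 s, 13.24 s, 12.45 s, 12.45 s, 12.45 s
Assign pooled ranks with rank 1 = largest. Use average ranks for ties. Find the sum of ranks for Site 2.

27

Sorted (descending): 13.24, 12.99, 12.99, 12.99, 12.45, 12.45, 12.45, 11.85, 11.65, 11.56, 10.47
The 3 values of 12.99 occupy positions 2–4 → average rank 3.
The 3 values of 12.45 occupy positions 5–7 → average rank 6.
Site 2 values → pooled ranks: 11.85→8, 13.24→1, 12.45→6, 12.45→6, 12.45→6
Rank sum = 8 + 1 + 6 + 6 + 6 = 27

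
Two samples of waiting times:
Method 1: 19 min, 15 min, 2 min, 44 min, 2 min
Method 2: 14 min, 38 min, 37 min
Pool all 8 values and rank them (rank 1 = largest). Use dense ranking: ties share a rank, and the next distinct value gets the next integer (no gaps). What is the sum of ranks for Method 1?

24

Sorted (descending): 44, 38, 37, 19, 15, 14, 2, 2
The 2 values of 2 share dense rank 7.
Remaining distinct values take the next consecutive integers.
Method 1 values → pooled ranks: 19→4, 15→5, 2→7, 44→1, 2→7
Rank sum = 4 + 5 + 7 + 1 + 7 = 24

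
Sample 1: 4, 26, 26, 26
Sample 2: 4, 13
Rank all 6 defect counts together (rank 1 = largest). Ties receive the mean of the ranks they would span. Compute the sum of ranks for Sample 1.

Sorted (descending): 26, 26, 26, 13, 4, 4
The 3 values of 26 occupy positions 1–3 → average rank 2.
The 2 values of 4 occupy positions 5–6 → average rank (5+6)/2 = 5.5.
Sample 1 values → pooled ranks: 4→5.5, 26→2, 26→2, 26→2
Rank sum = 5.5 + 2 + 2 + 2 = 11.5

11.5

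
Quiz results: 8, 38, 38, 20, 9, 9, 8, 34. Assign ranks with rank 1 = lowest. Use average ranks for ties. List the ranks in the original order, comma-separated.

Sorted (ascending): 8, 8, 9, 9, 20, 34, 38, 38
The 2 values of 8 occupy positions 1–2 → average rank (1+2)/2 = 1.5.
The 2 values of 9 occupy positions 3–4 → average rank (3+4)/2 = 3.5.
The 2 values of 38 occupy positions 7–8 → average rank (7+8)/2 = 7.5.

1.5, 7.5, 7.5, 5, 3.5, 3.5, 1.5, 6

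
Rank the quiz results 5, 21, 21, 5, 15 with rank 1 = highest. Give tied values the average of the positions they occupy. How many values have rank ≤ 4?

Sorted (descending): 21, 21, 15, 5, 5
The 2 values of 21 occupy positions 1–2 → average rank (1+2)/2 = 1.5.
The 2 values of 5 occupy positions 4–5 → average rank (4+5)/2 = 4.5.
Ranks ≤ 4: {1.5, 1.5, 3} → 3 values.

3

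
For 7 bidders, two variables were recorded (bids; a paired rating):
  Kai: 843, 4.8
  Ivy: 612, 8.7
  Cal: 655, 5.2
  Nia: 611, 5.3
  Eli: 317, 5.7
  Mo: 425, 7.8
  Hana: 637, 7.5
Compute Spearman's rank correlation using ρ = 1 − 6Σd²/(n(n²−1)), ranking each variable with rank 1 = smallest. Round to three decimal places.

Ranks of variable 1: 7, 4, 6, 3, 1, 2, 5
Ranks of variable 2: 1, 7, 2, 3, 4, 6, 5
d = r₁ − r₂: 6, -3, 4, 0, -3, -4, 0
d²: 36, 9, 16, 0, 9, 16, 0; Σd² = 86
ρ = 1 − 6·86/(7·48) = 1 − 516/336 = -0.536

-0.536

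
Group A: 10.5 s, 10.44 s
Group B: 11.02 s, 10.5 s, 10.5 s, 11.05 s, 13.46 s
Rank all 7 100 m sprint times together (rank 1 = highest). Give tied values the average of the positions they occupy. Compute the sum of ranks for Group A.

12

Sorted (descending): 13.46, 11.05, 11.02, 10.5, 10.5, 10.5, 10.44
The 3 values of 10.5 occupy positions 4–6 → average rank 5.
Group A values → pooled ranks: 10.5→5, 10.44→7
Rank sum = 5 + 7 = 12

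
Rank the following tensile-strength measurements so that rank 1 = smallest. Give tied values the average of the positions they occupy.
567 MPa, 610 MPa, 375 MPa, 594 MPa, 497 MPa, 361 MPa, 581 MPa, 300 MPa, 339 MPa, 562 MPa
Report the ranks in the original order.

Sorted (ascending): 300, 339, 361, 375, 497, 562, 567, 581, 594, 610
No ties — each value takes its position as its rank.

7, 10, 4, 9, 5, 3, 8, 1, 2, 6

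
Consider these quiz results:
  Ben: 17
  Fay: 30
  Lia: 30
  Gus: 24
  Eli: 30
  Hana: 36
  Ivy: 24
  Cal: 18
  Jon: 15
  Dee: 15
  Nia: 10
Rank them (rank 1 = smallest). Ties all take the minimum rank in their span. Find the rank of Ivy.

Sorted (ascending): 10, 15, 15, 17, 18, 24, 24, 30, 30, 30, 36
The 2 values of 15 occupy positions 2–3 → each gets rank 2.
The 2 values of 24 occupy positions 6–7 → each gets rank 6.
The 3 values of 30 occupy positions 8–10 → each gets rank 8.
Ivy has value 24 → rank 6.

6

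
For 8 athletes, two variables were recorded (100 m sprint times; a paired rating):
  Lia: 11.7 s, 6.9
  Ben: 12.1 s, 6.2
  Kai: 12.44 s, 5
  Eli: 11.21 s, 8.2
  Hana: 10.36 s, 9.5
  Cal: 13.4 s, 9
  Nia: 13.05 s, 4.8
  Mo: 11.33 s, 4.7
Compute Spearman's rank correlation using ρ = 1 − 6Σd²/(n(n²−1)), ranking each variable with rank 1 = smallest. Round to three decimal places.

Ranks of variable 1: 4, 5, 6, 2, 1, 8, 7, 3
Ranks of variable 2: 5, 4, 3, 6, 8, 7, 2, 1
d = r₁ − r₂: -1, 1, 3, -4, -7, 1, 5, 2
d²: 1, 1, 9, 16, 49, 1, 25, 4; Σd² = 106
ρ = 1 − 6·106/(8·63) = 1 − 636/504 = -0.262

-0.262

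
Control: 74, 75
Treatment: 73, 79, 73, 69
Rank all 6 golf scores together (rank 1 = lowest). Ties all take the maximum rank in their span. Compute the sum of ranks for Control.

Sorted (ascending): 69, 73, 73, 74, 75, 79
The 2 values of 73 occupy positions 2–3 → each gets rank 3.
Control values → pooled ranks: 74→4, 75→5
Rank sum = 4 + 5 = 9

9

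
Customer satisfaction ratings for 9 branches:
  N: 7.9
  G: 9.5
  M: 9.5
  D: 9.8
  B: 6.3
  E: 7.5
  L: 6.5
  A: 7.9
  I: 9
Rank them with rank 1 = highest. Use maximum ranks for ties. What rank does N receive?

6

Sorted (descending): 9.8, 9.5, 9.5, 9, 7.9, 7.9, 7.5, 6.5, 6.3
The 2 values of 9.5 occupy positions 2–3 → each gets rank 3.
The 2 values of 7.9 occupy positions 5–6 → each gets rank 6.
N has value 7.9 → rank 6.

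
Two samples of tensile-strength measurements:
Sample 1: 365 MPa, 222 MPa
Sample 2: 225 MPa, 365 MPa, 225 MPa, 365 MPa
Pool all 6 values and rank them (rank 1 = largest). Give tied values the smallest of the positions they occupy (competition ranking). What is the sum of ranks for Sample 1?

7

Sorted (descending): 365, 365, 365, 225, 225, 222
The 3 values of 365 occupy positions 1–3 → each gets rank 1.
The 2 values of 225 occupy positions 4–5 → each gets rank 4.
Sample 1 values → pooled ranks: 365→1, 222→6
Rank sum = 1 + 6 = 7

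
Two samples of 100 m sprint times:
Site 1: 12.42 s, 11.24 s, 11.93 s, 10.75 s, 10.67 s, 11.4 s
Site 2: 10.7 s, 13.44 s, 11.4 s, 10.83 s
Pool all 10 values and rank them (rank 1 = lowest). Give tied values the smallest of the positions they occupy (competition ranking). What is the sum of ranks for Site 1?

32

Sorted (ascending): 10.67, 10.7, 10.75, 10.83, 11.24, 11.4, 11.4, 11.93, 12.42, 13.44
The 2 values of 11.4 occupy positions 6–7 → each gets rank 6.
Site 1 values → pooled ranks: 12.42→9, 11.24→5, 11.93→8, 10.75→3, 10.67→1, 11.4→6
Rank sum = 9 + 5 + 8 + 3 + 1 + 6 = 32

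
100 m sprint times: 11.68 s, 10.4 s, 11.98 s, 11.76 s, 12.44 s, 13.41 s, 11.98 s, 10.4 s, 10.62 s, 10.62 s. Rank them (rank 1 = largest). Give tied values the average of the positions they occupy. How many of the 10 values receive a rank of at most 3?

Sorted (descending): 13.41, 12.44, 11.98, 11.98, 11.76, 11.68, 10.62, 10.62, 10.4, 10.4
The 2 values of 11.98 occupy positions 3–4 → average rank (3+4)/2 = 3.5.
The 2 values of 10.62 occupy positions 7–8 → average rank (7+8)/2 = 7.5.
The 2 values of 10.4 occupy positions 9–10 → average rank (9+10)/2 = 9.5.
Ranks ≤ 3: {1, 2} → 2 values.

2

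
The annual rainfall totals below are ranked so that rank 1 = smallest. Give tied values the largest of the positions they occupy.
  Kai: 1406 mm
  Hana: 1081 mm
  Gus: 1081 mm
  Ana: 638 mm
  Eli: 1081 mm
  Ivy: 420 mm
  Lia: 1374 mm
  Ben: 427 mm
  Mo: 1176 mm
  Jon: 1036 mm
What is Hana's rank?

Sorted (ascending): 420, 427, 638, 1036, 1081, 1081, 1081, 1176, 1374, 1406
The 3 values of 1081 occupy positions 5–7 → each gets rank 7.
Hana has value 1081 mm → rank 7.

7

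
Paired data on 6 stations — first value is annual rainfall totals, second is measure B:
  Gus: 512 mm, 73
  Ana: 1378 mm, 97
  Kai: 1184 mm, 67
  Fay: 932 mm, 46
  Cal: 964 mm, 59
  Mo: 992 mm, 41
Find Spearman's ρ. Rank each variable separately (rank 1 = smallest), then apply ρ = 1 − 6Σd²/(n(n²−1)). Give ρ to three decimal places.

Ranks of variable 1: 1, 6, 5, 2, 3, 4
Ranks of variable 2: 5, 6, 4, 2, 3, 1
d = r₁ − r₂: -4, 0, 1, 0, 0, 3
d²: 16, 0, 1, 0, 0, 9; Σd² = 26
ρ = 1 − 6·26/(6·35) = 1 − 156/210 = 0.257

0.257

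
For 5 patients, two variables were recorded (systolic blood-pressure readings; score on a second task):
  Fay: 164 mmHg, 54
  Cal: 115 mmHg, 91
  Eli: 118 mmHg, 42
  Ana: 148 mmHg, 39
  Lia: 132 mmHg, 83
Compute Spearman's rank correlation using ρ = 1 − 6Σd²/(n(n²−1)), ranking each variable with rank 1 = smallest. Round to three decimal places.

Ranks of variable 1: 5, 1, 2, 4, 3
Ranks of variable 2: 3, 5, 2, 1, 4
d = r₁ − r₂: 2, -4, 0, 3, -1
d²: 4, 16, 0, 9, 1; Σd² = 30
ρ = 1 − 6·30/(5·24) = 1 − 180/120 = -0.500

-0.500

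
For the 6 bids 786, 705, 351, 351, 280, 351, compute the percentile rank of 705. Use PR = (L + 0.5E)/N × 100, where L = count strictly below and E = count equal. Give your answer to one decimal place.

N = 6.
Strictly below 705: 4. Equal to 705: 1.
PR = (4 + 0.5·1)/6 × 100 = 75.0

75.0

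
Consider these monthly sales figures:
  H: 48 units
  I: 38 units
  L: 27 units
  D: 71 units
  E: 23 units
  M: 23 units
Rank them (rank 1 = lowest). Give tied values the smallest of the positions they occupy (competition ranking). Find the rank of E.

1

Sorted (ascending): 23, 23, 27, 38, 48, 71
The 2 values of 23 occupy positions 1–2 → each gets rank 1.
E has value 23 units → rank 1.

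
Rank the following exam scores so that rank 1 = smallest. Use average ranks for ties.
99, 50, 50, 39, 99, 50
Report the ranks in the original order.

5.5, 3, 3, 1, 5.5, 3

Sorted (ascending): 39, 50, 50, 50, 99, 99
The 3 values of 50 occupy positions 2–4 → average rank 3.
The 2 values of 99 occupy positions 5–6 → average rank (5+6)/2 = 5.5.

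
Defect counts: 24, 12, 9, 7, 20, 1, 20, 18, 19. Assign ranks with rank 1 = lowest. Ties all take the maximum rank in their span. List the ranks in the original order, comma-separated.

9, 4, 3, 2, 8, 1, 8, 5, 6

Sorted (ascending): 1, 7, 9, 12, 18, 19, 20, 20, 24
The 2 values of 20 occupy positions 7–8 → each gets rank 8.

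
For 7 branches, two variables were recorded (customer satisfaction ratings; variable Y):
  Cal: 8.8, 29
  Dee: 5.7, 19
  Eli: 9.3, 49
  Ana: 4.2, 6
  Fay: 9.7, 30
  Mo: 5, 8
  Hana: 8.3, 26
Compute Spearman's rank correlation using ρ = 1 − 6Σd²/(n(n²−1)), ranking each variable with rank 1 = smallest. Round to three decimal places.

Ranks of variable 1: 5, 3, 6, 1, 7, 2, 4
Ranks of variable 2: 5, 3, 7, 1, 6, 2, 4
d = r₁ − r₂: 0, 0, -1, 0, 1, 0, 0
d²: 0, 0, 1, 0, 1, 0, 0; Σd² = 2
ρ = 1 − 6·2/(7·48) = 1 − 12/336 = 0.964

0.964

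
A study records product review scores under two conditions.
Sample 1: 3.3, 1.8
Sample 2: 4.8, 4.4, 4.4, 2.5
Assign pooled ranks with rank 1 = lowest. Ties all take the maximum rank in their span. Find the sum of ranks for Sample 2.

18

Sorted (ascending): 1.8, 2.5, 3.3, 4.4, 4.4, 4.8
The 2 values of 4.4 occupy positions 4–5 → each gets rank 5.
Sample 2 values → pooled ranks: 4.8→6, 4.4→5, 4.4→5, 2.5→2
Rank sum = 6 + 5 + 5 + 2 = 18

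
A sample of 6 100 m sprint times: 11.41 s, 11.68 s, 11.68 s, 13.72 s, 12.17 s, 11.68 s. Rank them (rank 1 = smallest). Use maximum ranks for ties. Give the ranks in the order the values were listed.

Sorted (ascending): 11.41, 11.68, 11.68, 11.68, 12.17, 13.72
The 3 values of 11.68 occupy positions 2–4 → each gets rank 4.

1, 4, 4, 6, 5, 4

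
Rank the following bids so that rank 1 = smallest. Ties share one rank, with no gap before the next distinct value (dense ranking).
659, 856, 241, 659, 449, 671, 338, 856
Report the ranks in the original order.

4, 6, 1, 4, 3, 5, 2, 6

Sorted (ascending): 241, 338, 449, 659, 659, 671, 856, 856
The 2 values of 659 share dense rank 4.
The 2 values of 856 share dense rank 6.
Remaining distinct values take the next consecutive integers.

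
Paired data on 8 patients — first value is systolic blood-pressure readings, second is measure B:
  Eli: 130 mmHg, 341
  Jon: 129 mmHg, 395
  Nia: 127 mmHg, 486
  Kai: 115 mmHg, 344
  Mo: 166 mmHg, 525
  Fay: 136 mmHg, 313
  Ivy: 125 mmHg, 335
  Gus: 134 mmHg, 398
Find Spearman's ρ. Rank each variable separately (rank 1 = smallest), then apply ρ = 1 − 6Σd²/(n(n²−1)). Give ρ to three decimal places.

Ranks of variable 1: 5, 4, 3, 1, 8, 7, 2, 6
Ranks of variable 2: 3, 5, 7, 4, 8, 1, 2, 6
d = r₁ − r₂: 2, -1, -4, -3, 0, 6, 0, 0
d²: 4, 1, 16, 9, 0, 36, 0, 0; Σd² = 66
ρ = 1 − 6·66/(8·63) = 1 − 396/504 = 0.214

0.214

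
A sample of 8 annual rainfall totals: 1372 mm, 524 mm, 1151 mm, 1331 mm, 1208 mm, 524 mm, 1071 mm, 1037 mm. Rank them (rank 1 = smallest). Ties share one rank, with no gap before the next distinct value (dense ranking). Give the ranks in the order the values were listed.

Sorted (ascending): 524, 524, 1037, 1071, 1151, 1208, 1331, 1372
The 2 values of 524 share dense rank 1.
Remaining distinct values take the next consecutive integers.

7, 1, 4, 6, 5, 1, 3, 2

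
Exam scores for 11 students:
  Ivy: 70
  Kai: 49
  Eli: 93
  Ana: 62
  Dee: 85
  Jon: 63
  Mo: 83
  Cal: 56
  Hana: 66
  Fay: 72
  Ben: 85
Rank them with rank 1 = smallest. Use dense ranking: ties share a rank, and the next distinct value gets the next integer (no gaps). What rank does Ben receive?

Sorted (ascending): 49, 56, 62, 63, 66, 70, 72, 83, 85, 85, 93
The 2 values of 85 share dense rank 9.
Remaining distinct values take the next consecutive integers.
Ben has value 85 → rank 9.

9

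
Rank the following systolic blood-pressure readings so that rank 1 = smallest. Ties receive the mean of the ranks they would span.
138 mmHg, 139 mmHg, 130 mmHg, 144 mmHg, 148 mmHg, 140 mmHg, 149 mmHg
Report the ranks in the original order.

Sorted (ascending): 130, 138, 139, 140, 144, 148, 149
No ties — each value takes its position as its rank.

2, 3, 1, 5, 6, 4, 7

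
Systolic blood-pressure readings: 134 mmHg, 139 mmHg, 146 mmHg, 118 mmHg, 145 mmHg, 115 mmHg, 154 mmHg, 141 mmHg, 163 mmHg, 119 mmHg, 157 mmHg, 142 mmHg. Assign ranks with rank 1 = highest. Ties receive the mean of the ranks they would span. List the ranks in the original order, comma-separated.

Sorted (descending): 163, 157, 154, 146, 145, 142, 141, 139, 134, 119, 118, 115
No ties — each value takes its position as its rank.

9, 8, 4, 11, 5, 12, 3, 7, 1, 10, 2, 6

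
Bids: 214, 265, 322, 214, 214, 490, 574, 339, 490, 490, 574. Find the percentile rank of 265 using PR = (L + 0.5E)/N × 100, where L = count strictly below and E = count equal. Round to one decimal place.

31.8

N = 11.
Strictly below 265: 3. Equal to 265: 1.
PR = (3 + 0.5·1)/11 × 100 = 31.8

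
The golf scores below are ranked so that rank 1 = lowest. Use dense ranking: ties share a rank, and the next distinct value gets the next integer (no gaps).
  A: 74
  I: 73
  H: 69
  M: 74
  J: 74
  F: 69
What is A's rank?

3

Sorted (ascending): 69, 69, 73, 74, 74, 74
The 2 values of 69 share dense rank 1.
The 3 values of 74 share dense rank 3.
Remaining distinct values take the next consecutive integers.
A has value 74 → rank 3.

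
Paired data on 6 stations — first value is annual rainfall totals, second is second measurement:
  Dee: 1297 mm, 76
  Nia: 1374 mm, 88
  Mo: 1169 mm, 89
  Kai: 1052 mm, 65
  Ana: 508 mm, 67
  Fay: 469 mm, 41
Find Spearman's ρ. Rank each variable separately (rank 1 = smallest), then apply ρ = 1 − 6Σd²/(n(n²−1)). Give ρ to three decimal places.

0.771

Ranks of variable 1: 5, 6, 4, 3, 2, 1
Ranks of variable 2: 4, 5, 6, 2, 3, 1
d = r₁ − r₂: 1, 1, -2, 1, -1, 0
d²: 1, 1, 4, 1, 1, 0; Σd² = 8
ρ = 1 − 6·8/(6·35) = 1 − 48/210 = 0.771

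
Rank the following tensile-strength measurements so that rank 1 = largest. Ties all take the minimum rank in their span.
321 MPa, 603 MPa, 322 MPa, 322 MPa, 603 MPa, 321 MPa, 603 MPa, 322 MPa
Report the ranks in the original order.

Sorted (descending): 603, 603, 603, 322, 322, 322, 321, 321
The 3 values of 603 occupy positions 1–3 → each gets rank 1.
The 3 values of 322 occupy positions 4–6 → each gets rank 4.
The 2 values of 321 occupy positions 7–8 → each gets rank 7.

7, 1, 4, 4, 1, 7, 1, 4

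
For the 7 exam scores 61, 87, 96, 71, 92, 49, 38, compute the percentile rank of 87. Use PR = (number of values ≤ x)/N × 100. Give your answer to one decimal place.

N = 7.
Strictly below 87: 4. Equal to 87: 1.
PR = 5/7 × 100 = 71.4

71.4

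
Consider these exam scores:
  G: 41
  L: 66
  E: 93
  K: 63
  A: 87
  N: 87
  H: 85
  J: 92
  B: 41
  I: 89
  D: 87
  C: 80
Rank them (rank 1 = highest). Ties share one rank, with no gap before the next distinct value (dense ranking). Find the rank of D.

4

Sorted (descending): 93, 92, 89, 87, 87, 87, 85, 80, 66, 63, 41, 41
The 3 values of 87 share dense rank 4.
The 2 values of 41 share dense rank 9.
Remaining distinct values take the next consecutive integers.
D has value 87 → rank 4.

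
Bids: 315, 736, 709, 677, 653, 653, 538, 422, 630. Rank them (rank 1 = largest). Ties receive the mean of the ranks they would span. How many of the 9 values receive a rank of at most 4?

Sorted (descending): 736, 709, 677, 653, 653, 630, 538, 422, 315
The 2 values of 653 occupy positions 4–5 → average rank (4+5)/2 = 4.5.
Ranks ≤ 4: {1, 2, 3} → 3 values.

3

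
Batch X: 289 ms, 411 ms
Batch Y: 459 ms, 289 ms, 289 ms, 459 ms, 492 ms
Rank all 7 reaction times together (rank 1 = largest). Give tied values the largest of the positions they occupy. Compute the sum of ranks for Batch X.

Sorted (descending): 492, 459, 459, 411, 289, 289, 289
The 2 values of 459 occupy positions 2–3 → each gets rank 3.
The 3 values of 289 occupy positions 5–7 → each gets rank 7.
Batch X values → pooled ranks: 289→7, 411→4
Rank sum = 7 + 4 = 11

11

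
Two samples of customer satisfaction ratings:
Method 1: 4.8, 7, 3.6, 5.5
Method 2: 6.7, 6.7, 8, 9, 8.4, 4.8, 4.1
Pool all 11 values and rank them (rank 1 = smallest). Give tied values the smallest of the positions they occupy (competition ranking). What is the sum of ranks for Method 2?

Sorted (ascending): 3.6, 4.1, 4.8, 4.8, 5.5, 6.7, 6.7, 7, 8, 8.4, 9
The 2 values of 4.8 occupy positions 3–4 → each gets rank 3.
The 2 values of 6.7 occupy positions 6–7 → each gets rank 6.
Method 2 values → pooled ranks: 6.7→6, 6.7→6, 8→9, 9→11, 8.4→10, 4.8→3, 4.1→2
Rank sum = 6 + 6 + 9 + 11 + 10 + 3 + 2 = 47

47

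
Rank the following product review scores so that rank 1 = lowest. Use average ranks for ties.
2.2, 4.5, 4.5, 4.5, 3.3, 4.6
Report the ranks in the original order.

1, 4, 4, 4, 2, 6

Sorted (ascending): 2.2, 3.3, 4.5, 4.5, 4.5, 4.6
The 3 values of 4.5 occupy positions 3–5 → average rank 4.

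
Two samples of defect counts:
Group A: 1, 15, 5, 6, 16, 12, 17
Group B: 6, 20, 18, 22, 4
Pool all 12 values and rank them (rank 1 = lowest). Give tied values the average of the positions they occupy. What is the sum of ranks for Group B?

Sorted (ascending): 1, 4, 5, 6, 6, 12, 15, 16, 17, 18, 20, 22
The 2 values of 6 occupy positions 4–5 → average rank (4+5)/2 = 4.5.
Group B values → pooled ranks: 6→4.5, 20→11, 18→10, 22→12, 4→2
Rank sum = 4.5 + 11 + 10 + 12 + 2 = 39.5

39.5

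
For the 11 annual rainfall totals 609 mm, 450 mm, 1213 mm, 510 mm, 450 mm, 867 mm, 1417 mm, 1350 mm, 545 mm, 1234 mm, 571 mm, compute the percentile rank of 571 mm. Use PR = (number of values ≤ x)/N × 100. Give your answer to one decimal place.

45.5

N = 11.
Strictly below 571: 4. Equal to 571: 1.
PR = 5/11 × 100 = 45.5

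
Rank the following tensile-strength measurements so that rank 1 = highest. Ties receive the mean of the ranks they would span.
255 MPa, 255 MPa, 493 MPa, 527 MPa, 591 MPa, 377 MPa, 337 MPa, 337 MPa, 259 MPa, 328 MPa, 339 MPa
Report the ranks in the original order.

10.5, 10.5, 3, 2, 1, 4, 6.5, 6.5, 9, 8, 5

Sorted (descending): 591, 527, 493, 377, 339, 337, 337, 328, 259, 255, 255
The 2 values of 337 occupy positions 6–7 → average rank (6+7)/2 = 6.5.
The 2 values of 255 occupy positions 10–11 → average rank (10+11)/2 = 10.5.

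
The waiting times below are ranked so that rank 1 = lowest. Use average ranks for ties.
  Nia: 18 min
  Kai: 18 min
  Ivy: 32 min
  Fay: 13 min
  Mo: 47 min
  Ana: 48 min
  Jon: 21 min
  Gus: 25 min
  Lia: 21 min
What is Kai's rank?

2.5

Sorted (ascending): 13, 18, 18, 21, 21, 25, 32, 47, 48
The 2 values of 18 occupy positions 2–3 → average rank (2+3)/2 = 2.5.
The 2 values of 21 occupy positions 4–5 → average rank (4+5)/2 = 4.5.
Kai has value 18 min → rank 2.5.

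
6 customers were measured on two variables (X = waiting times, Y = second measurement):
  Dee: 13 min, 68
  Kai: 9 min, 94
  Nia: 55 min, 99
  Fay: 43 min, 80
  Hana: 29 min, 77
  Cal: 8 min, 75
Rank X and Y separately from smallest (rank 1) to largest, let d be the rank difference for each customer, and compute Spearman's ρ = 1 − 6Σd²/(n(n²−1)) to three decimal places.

Ranks of variable 1: 3, 2, 6, 5, 4, 1
Ranks of variable 2: 1, 5, 6, 4, 3, 2
d = r₁ − r₂: 2, -3, 0, 1, 1, -1
d²: 4, 9, 0, 1, 1, 1; Σd² = 16
ρ = 1 − 6·16/(6·35) = 1 − 96/210 = 0.543

0.543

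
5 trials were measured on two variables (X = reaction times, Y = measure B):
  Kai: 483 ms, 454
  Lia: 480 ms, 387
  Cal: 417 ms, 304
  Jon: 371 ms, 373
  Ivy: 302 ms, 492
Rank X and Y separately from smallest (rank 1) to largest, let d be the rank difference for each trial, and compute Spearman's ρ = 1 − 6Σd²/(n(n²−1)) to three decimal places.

-0.100

Ranks of variable 1: 5, 4, 3, 2, 1
Ranks of variable 2: 4, 3, 1, 2, 5
d = r₁ − r₂: 1, 1, 2, 0, -4
d²: 1, 1, 4, 0, 16; Σd² = 22
ρ = 1 − 6·22/(5·24) = 1 − 132/120 = -0.100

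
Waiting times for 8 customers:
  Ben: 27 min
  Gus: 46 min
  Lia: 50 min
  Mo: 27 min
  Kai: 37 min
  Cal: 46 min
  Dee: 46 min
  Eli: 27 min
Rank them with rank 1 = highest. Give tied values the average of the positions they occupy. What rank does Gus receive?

Sorted (descending): 50, 46, 46, 46, 37, 27, 27, 27
The 3 values of 46 occupy positions 2–4 → average rank 3.
The 3 values of 27 occupy positions 6–8 → average rank 7.
Gus has value 46 min → rank 3.

3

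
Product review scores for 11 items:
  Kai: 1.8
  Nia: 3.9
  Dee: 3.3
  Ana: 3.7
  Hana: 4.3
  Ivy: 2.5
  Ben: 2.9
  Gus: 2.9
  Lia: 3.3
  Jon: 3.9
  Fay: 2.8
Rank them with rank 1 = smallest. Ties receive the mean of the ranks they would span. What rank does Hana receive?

Sorted (ascending): 1.8, 2.5, 2.8, 2.9, 2.9, 3.3, 3.3, 3.7, 3.9, 3.9, 4.3
The 2 values of 2.9 occupy positions 4–5 → average rank (4+5)/2 = 4.5.
The 2 values of 3.3 occupy positions 6–7 → average rank (6+7)/2 = 6.5.
The 2 values of 3.9 occupy positions 9–10 → average rank (9+10)/2 = 9.5.
Hana has value 4.3 → rank 11.

11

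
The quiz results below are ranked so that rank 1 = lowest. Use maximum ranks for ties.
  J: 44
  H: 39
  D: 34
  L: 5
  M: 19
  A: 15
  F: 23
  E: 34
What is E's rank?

Sorted (ascending): 5, 15, 19, 23, 34, 34, 39, 44
The 2 values of 34 occupy positions 5–6 → each gets rank 6.
E has value 34 → rank 6.

6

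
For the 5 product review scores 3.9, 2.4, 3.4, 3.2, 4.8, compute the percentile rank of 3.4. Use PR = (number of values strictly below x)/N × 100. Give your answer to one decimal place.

40.0

N = 5.
Strictly below 3.4: 2. Equal to 3.4: 1.
PR = 2/5 × 100 = 40.0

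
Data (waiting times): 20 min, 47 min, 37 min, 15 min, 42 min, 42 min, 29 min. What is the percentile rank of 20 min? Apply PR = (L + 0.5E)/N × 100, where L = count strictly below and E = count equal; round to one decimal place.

N = 7.
Strictly below 20: 1. Equal to 20: 1.
PR = (1 + 0.5·1)/7 × 100 = 21.4

21.4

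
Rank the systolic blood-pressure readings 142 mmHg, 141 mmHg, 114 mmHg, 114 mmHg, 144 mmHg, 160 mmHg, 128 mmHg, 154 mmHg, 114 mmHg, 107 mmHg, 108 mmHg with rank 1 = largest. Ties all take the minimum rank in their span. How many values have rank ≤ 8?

Sorted (descending): 160, 154, 144, 142, 141, 128, 114, 114, 114, 108, 107
The 3 values of 114 occupy positions 7–9 → each gets rank 7.
Ranks ≤ 8: {1, 2, 3, 4, 5, 6, 7, 7, 7} → 9 values.

9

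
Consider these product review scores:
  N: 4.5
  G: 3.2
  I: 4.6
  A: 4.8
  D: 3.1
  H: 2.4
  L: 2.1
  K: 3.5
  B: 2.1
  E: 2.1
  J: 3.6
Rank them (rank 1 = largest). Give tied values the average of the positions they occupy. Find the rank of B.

Sorted (descending): 4.8, 4.6, 4.5, 3.6, 3.5, 3.2, 3.1, 2.4, 2.1, 2.1, 2.1
The 3 values of 2.1 occupy positions 9–11 → average rank 10.
B has value 2.1 → rank 10.

10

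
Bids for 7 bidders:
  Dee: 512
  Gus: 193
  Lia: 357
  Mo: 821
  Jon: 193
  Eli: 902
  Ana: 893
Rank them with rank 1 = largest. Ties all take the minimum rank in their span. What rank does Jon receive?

6

Sorted (descending): 902, 893, 821, 512, 357, 193, 193
The 2 values of 193 occupy positions 6–7 → each gets rank 6.
Jon has value 193 → rank 6.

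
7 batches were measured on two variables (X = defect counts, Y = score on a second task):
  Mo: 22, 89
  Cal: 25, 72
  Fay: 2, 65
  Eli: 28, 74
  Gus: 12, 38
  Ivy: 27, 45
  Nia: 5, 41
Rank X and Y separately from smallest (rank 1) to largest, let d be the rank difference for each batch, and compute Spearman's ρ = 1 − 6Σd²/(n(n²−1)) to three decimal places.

0.429

Ranks of variable 1: 4, 5, 1, 7, 3, 6, 2
Ranks of variable 2: 7, 5, 4, 6, 1, 3, 2
d = r₁ − r₂: -3, 0, -3, 1, 2, 3, 0
d²: 9, 0, 9, 1, 4, 9, 0; Σd² = 32
ρ = 1 − 6·32/(7·48) = 1 − 192/336 = 0.429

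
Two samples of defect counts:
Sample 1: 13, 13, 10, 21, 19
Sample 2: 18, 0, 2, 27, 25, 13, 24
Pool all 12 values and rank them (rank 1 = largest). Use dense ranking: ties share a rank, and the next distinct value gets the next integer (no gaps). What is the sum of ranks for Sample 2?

38

Sorted (descending): 27, 25, 24, 21, 19, 18, 13, 13, 13, 10, 2, 0
The 3 values of 13 share dense rank 7.
Remaining distinct values take the next consecutive integers.
Sample 2 values → pooled ranks: 18→6, 0→10, 2→9, 27→1, 25→2, 13→7, 24→3
Rank sum = 6 + 10 + 9 + 1 + 2 + 7 + 3 = 38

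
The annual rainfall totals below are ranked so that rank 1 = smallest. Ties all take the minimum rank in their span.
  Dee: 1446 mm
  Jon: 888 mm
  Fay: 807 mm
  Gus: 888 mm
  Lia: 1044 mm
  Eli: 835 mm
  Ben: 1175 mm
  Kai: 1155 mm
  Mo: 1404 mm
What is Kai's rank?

6

Sorted (ascending): 807, 835, 888, 888, 1044, 1155, 1175, 1404, 1446
The 2 values of 888 occupy positions 3–4 → each gets rank 3.
Kai has value 1155 mm → rank 6.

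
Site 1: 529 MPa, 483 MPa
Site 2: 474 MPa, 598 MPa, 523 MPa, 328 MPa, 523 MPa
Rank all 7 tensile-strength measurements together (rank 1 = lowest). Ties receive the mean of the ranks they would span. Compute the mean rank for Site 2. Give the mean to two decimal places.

Sorted (ascending): 328, 474, 483, 523, 523, 529, 598
The 2 values of 523 occupy positions 4–5 → average rank (4+5)/2 = 4.5.
Site 2 values → pooled ranks: 474→2, 598→7, 523→4.5, 328→1, 523→4.5
Mean rank = (2 + 7 + 4.5 + 1 + 4.5) / 5 = 3.80

3.80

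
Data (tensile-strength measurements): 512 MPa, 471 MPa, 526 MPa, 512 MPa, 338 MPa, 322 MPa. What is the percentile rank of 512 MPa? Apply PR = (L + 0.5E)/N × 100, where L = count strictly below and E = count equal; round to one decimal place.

66.7

N = 6.
Strictly below 512: 3. Equal to 512: 2.
PR = (3 + 0.5·2)/6 × 100 = 66.7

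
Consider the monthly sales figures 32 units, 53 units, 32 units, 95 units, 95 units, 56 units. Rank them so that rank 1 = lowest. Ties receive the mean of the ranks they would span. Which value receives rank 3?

53

Sorted (ascending): 32, 32, 53, 56, 95, 95
The 2 values of 32 occupy positions 1–2 → average rank (1+2)/2 = 1.5.
The 2 values of 95 occupy positions 5–6 → average rank (5+6)/2 = 5.5.
Rank 3 → value 53.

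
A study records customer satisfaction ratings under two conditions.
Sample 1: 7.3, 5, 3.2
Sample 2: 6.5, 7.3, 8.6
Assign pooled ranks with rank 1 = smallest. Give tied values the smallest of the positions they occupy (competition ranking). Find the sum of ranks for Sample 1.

7

Sorted (ascending): 3.2, 5, 6.5, 7.3, 7.3, 8.6
The 2 values of 7.3 occupy positions 4–5 → each gets rank 4.
Sample 1 values → pooled ranks: 7.3→4, 5→2, 3.2→1
Rank sum = 4 + 2 + 1 = 7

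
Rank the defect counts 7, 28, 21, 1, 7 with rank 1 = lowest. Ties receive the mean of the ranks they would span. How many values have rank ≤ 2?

Sorted (ascending): 1, 7, 7, 21, 28
The 2 values of 7 occupy positions 2–3 → average rank (2+3)/2 = 2.5.
Ranks ≤ 2: {1} → 1 value.

1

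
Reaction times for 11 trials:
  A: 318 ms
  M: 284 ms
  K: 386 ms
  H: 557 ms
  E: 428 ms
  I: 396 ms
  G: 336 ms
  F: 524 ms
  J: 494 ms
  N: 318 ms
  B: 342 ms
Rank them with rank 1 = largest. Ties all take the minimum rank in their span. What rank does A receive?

Sorted (descending): 557, 524, 494, 428, 396, 386, 342, 336, 318, 318, 284
The 2 values of 318 occupy positions 9–10 → each gets rank 9.
A has value 318 ms → rank 9.

9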